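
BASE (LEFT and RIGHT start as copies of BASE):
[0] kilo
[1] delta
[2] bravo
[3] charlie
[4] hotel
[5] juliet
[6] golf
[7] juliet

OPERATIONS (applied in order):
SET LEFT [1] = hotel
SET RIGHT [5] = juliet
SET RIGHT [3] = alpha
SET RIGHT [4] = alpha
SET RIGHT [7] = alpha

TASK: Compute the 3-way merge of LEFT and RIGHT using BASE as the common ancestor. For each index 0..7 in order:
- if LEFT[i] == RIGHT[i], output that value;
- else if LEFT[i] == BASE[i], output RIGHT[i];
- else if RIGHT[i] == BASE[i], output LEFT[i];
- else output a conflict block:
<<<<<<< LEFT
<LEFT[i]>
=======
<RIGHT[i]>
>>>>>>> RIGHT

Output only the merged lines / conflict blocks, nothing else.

Final LEFT:  [kilo, hotel, bravo, charlie, hotel, juliet, golf, juliet]
Final RIGHT: [kilo, delta, bravo, alpha, alpha, juliet, golf, alpha]
i=0: L=kilo R=kilo -> agree -> kilo
i=1: L=hotel, R=delta=BASE -> take LEFT -> hotel
i=2: L=bravo R=bravo -> agree -> bravo
i=3: L=charlie=BASE, R=alpha -> take RIGHT -> alpha
i=4: L=hotel=BASE, R=alpha -> take RIGHT -> alpha
i=5: L=juliet R=juliet -> agree -> juliet
i=6: L=golf R=golf -> agree -> golf
i=7: L=juliet=BASE, R=alpha -> take RIGHT -> alpha

Answer: kilo
hotel
bravo
alpha
alpha
juliet
golf
alpha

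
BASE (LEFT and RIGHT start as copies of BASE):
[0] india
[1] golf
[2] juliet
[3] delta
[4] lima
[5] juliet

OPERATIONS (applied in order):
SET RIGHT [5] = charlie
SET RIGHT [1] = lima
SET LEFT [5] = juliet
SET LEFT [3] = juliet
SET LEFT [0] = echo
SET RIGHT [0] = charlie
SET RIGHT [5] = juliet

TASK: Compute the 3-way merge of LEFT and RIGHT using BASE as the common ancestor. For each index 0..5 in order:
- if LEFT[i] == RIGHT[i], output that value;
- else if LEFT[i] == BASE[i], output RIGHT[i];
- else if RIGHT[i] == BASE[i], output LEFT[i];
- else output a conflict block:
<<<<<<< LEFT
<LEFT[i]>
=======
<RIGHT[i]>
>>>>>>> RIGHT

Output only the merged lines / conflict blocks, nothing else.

Final LEFT:  [echo, golf, juliet, juliet, lima, juliet]
Final RIGHT: [charlie, lima, juliet, delta, lima, juliet]
i=0: BASE=india L=echo R=charlie all differ -> CONFLICT
i=1: L=golf=BASE, R=lima -> take RIGHT -> lima
i=2: L=juliet R=juliet -> agree -> juliet
i=3: L=juliet, R=delta=BASE -> take LEFT -> juliet
i=4: L=lima R=lima -> agree -> lima
i=5: L=juliet R=juliet -> agree -> juliet

Answer: <<<<<<< LEFT
echo
=======
charlie
>>>>>>> RIGHT
lima
juliet
juliet
lima
juliet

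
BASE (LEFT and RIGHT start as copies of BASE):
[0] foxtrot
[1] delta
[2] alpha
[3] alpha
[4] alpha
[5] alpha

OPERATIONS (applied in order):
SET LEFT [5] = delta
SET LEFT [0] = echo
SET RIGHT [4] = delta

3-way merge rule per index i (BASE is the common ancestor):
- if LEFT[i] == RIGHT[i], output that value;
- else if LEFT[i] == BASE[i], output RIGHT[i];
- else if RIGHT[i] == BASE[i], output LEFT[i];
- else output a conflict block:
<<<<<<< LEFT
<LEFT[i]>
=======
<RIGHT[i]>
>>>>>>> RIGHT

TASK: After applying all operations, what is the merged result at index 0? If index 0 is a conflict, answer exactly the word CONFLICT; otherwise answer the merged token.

Answer: echo

Derivation:
Final LEFT:  [echo, delta, alpha, alpha, alpha, delta]
Final RIGHT: [foxtrot, delta, alpha, alpha, delta, alpha]
i=0: L=echo, R=foxtrot=BASE -> take LEFT -> echo
i=1: L=delta R=delta -> agree -> delta
i=2: L=alpha R=alpha -> agree -> alpha
i=3: L=alpha R=alpha -> agree -> alpha
i=4: L=alpha=BASE, R=delta -> take RIGHT -> delta
i=5: L=delta, R=alpha=BASE -> take LEFT -> delta
Index 0 -> echo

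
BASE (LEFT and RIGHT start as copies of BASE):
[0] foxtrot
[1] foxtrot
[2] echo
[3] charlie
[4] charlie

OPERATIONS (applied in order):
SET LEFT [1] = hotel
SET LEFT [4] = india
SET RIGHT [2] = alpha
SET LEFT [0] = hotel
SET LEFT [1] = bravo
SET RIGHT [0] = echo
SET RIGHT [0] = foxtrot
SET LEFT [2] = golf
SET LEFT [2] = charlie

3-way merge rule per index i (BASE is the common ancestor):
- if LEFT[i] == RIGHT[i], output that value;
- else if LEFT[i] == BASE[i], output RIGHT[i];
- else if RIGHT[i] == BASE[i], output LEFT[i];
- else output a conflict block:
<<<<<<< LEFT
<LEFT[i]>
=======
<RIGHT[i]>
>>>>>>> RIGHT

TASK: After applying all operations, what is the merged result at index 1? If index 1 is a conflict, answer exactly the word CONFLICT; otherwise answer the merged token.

Final LEFT:  [hotel, bravo, charlie, charlie, india]
Final RIGHT: [foxtrot, foxtrot, alpha, charlie, charlie]
i=0: L=hotel, R=foxtrot=BASE -> take LEFT -> hotel
i=1: L=bravo, R=foxtrot=BASE -> take LEFT -> bravo
i=2: BASE=echo L=charlie R=alpha all differ -> CONFLICT
i=3: L=charlie R=charlie -> agree -> charlie
i=4: L=india, R=charlie=BASE -> take LEFT -> india
Index 1 -> bravo

Answer: bravo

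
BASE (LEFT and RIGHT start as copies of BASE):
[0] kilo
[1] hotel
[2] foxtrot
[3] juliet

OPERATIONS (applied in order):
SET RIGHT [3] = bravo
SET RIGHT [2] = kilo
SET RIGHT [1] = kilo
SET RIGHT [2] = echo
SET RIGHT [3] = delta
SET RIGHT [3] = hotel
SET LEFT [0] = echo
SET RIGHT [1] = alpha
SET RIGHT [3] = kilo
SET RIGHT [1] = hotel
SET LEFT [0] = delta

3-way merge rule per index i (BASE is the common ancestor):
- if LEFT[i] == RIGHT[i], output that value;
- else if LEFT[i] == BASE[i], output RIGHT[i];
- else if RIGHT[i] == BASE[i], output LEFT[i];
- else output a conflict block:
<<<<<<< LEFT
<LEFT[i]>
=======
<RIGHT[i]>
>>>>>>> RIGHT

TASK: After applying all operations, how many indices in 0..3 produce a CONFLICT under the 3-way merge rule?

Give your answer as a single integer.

Answer: 0

Derivation:
Final LEFT:  [delta, hotel, foxtrot, juliet]
Final RIGHT: [kilo, hotel, echo, kilo]
i=0: L=delta, R=kilo=BASE -> take LEFT -> delta
i=1: L=hotel R=hotel -> agree -> hotel
i=2: L=foxtrot=BASE, R=echo -> take RIGHT -> echo
i=3: L=juliet=BASE, R=kilo -> take RIGHT -> kilo
Conflict count: 0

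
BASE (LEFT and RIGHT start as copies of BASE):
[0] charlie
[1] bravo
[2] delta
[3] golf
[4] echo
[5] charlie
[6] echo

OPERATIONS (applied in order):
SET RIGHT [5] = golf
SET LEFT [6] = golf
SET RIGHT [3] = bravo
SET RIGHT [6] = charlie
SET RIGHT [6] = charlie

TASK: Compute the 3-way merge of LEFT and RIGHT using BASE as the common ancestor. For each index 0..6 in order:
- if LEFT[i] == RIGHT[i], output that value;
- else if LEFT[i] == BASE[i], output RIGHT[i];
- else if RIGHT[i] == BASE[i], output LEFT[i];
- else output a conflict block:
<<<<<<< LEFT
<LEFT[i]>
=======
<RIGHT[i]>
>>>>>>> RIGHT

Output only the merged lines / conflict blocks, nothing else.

Final LEFT:  [charlie, bravo, delta, golf, echo, charlie, golf]
Final RIGHT: [charlie, bravo, delta, bravo, echo, golf, charlie]
i=0: L=charlie R=charlie -> agree -> charlie
i=1: L=bravo R=bravo -> agree -> bravo
i=2: L=delta R=delta -> agree -> delta
i=3: L=golf=BASE, R=bravo -> take RIGHT -> bravo
i=4: L=echo R=echo -> agree -> echo
i=5: L=charlie=BASE, R=golf -> take RIGHT -> golf
i=6: BASE=echo L=golf R=charlie all differ -> CONFLICT

Answer: charlie
bravo
delta
bravo
echo
golf
<<<<<<< LEFT
golf
=======
charlie
>>>>>>> RIGHT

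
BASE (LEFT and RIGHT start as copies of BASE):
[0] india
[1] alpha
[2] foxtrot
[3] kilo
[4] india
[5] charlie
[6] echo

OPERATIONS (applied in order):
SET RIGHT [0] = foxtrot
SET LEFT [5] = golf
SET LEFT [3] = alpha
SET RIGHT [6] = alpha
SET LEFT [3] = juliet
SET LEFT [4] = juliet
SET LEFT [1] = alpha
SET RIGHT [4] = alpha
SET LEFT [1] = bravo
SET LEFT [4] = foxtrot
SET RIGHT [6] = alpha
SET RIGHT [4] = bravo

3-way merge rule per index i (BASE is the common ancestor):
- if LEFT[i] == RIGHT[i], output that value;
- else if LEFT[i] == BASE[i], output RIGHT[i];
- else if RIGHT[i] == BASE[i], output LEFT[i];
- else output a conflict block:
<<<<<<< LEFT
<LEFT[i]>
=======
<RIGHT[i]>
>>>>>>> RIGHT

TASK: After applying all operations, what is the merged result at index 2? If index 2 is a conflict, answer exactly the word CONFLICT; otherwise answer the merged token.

Answer: foxtrot

Derivation:
Final LEFT:  [india, bravo, foxtrot, juliet, foxtrot, golf, echo]
Final RIGHT: [foxtrot, alpha, foxtrot, kilo, bravo, charlie, alpha]
i=0: L=india=BASE, R=foxtrot -> take RIGHT -> foxtrot
i=1: L=bravo, R=alpha=BASE -> take LEFT -> bravo
i=2: L=foxtrot R=foxtrot -> agree -> foxtrot
i=3: L=juliet, R=kilo=BASE -> take LEFT -> juliet
i=4: BASE=india L=foxtrot R=bravo all differ -> CONFLICT
i=5: L=golf, R=charlie=BASE -> take LEFT -> golf
i=6: L=echo=BASE, R=alpha -> take RIGHT -> alpha
Index 2 -> foxtrot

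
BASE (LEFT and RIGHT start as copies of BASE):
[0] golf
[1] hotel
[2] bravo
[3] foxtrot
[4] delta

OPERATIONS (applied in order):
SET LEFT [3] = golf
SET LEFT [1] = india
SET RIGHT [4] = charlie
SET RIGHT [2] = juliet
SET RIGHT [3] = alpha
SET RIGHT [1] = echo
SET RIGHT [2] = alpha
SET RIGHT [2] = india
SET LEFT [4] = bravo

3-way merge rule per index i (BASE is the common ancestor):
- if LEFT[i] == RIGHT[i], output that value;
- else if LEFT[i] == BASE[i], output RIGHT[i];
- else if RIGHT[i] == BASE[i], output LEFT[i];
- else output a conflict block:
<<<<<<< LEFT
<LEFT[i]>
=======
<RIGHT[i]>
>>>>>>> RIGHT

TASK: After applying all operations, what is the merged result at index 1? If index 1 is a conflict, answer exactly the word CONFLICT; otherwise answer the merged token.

Answer: CONFLICT

Derivation:
Final LEFT:  [golf, india, bravo, golf, bravo]
Final RIGHT: [golf, echo, india, alpha, charlie]
i=0: L=golf R=golf -> agree -> golf
i=1: BASE=hotel L=india R=echo all differ -> CONFLICT
i=2: L=bravo=BASE, R=india -> take RIGHT -> india
i=3: BASE=foxtrot L=golf R=alpha all differ -> CONFLICT
i=4: BASE=delta L=bravo R=charlie all differ -> CONFLICT
Index 1 -> CONFLICT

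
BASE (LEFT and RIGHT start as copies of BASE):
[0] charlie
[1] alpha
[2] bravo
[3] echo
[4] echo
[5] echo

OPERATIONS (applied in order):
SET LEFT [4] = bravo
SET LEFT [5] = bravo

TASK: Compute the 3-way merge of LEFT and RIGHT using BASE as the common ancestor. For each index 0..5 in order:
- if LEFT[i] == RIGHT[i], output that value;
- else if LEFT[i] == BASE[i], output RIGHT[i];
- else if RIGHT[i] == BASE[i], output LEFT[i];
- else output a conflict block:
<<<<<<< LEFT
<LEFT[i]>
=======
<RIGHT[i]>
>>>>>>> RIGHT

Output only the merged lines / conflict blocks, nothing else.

Answer: charlie
alpha
bravo
echo
bravo
bravo

Derivation:
Final LEFT:  [charlie, alpha, bravo, echo, bravo, bravo]
Final RIGHT: [charlie, alpha, bravo, echo, echo, echo]
i=0: L=charlie R=charlie -> agree -> charlie
i=1: L=alpha R=alpha -> agree -> alpha
i=2: L=bravo R=bravo -> agree -> bravo
i=3: L=echo R=echo -> agree -> echo
i=4: L=bravo, R=echo=BASE -> take LEFT -> bravo
i=5: L=bravo, R=echo=BASE -> take LEFT -> bravo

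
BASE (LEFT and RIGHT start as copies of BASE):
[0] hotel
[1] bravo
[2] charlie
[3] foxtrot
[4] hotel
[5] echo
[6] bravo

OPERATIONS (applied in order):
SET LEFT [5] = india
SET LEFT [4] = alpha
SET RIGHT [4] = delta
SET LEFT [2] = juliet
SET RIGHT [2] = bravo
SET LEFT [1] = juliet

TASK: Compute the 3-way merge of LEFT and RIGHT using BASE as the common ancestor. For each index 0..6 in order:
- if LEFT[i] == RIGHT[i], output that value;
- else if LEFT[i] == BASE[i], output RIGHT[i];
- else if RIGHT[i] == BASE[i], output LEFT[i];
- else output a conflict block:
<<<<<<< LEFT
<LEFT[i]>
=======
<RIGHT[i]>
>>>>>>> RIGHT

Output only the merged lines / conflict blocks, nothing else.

Final LEFT:  [hotel, juliet, juliet, foxtrot, alpha, india, bravo]
Final RIGHT: [hotel, bravo, bravo, foxtrot, delta, echo, bravo]
i=0: L=hotel R=hotel -> agree -> hotel
i=1: L=juliet, R=bravo=BASE -> take LEFT -> juliet
i=2: BASE=charlie L=juliet R=bravo all differ -> CONFLICT
i=3: L=foxtrot R=foxtrot -> agree -> foxtrot
i=4: BASE=hotel L=alpha R=delta all differ -> CONFLICT
i=5: L=india, R=echo=BASE -> take LEFT -> india
i=6: L=bravo R=bravo -> agree -> bravo

Answer: hotel
juliet
<<<<<<< LEFT
juliet
=======
bravo
>>>>>>> RIGHT
foxtrot
<<<<<<< LEFT
alpha
=======
delta
>>>>>>> RIGHT
india
bravo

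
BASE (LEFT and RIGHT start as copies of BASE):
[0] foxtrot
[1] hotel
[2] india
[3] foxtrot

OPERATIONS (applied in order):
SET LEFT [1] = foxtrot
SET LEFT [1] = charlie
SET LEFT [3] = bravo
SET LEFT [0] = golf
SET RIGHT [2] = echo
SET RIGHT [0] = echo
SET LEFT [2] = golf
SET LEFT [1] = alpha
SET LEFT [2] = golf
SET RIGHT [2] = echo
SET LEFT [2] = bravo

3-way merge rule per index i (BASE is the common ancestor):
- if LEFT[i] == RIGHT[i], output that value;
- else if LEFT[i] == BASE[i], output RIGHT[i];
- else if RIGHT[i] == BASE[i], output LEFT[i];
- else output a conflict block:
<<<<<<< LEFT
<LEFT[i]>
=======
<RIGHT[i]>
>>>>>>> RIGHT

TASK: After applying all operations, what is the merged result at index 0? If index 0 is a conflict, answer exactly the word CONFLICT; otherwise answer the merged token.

Final LEFT:  [golf, alpha, bravo, bravo]
Final RIGHT: [echo, hotel, echo, foxtrot]
i=0: BASE=foxtrot L=golf R=echo all differ -> CONFLICT
i=1: L=alpha, R=hotel=BASE -> take LEFT -> alpha
i=2: BASE=india L=bravo R=echo all differ -> CONFLICT
i=3: L=bravo, R=foxtrot=BASE -> take LEFT -> bravo
Index 0 -> CONFLICT

Answer: CONFLICT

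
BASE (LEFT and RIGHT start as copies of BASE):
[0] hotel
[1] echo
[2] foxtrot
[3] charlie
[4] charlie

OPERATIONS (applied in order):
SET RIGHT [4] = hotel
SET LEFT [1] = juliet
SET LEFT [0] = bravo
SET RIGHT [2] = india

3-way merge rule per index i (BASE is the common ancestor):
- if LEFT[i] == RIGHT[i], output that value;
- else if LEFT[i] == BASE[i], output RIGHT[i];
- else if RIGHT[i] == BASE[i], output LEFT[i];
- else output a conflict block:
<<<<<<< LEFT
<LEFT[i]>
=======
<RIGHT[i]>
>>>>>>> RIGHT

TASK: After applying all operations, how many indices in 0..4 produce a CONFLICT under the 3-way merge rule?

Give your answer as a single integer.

Final LEFT:  [bravo, juliet, foxtrot, charlie, charlie]
Final RIGHT: [hotel, echo, india, charlie, hotel]
i=0: L=bravo, R=hotel=BASE -> take LEFT -> bravo
i=1: L=juliet, R=echo=BASE -> take LEFT -> juliet
i=2: L=foxtrot=BASE, R=india -> take RIGHT -> india
i=3: L=charlie R=charlie -> agree -> charlie
i=4: L=charlie=BASE, R=hotel -> take RIGHT -> hotel
Conflict count: 0

Answer: 0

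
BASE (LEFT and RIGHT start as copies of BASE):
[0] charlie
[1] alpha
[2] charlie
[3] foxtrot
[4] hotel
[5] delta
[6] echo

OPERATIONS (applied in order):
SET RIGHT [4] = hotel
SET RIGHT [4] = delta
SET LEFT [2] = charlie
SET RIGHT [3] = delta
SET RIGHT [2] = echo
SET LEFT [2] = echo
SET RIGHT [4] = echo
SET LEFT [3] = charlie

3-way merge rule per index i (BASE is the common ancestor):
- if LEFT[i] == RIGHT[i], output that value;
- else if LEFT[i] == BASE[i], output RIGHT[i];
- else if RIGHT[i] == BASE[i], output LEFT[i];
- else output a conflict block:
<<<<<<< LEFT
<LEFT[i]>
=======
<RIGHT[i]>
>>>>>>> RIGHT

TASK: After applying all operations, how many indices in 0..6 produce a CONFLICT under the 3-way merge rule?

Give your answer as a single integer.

Answer: 1

Derivation:
Final LEFT:  [charlie, alpha, echo, charlie, hotel, delta, echo]
Final RIGHT: [charlie, alpha, echo, delta, echo, delta, echo]
i=0: L=charlie R=charlie -> agree -> charlie
i=1: L=alpha R=alpha -> agree -> alpha
i=2: L=echo R=echo -> agree -> echo
i=3: BASE=foxtrot L=charlie R=delta all differ -> CONFLICT
i=4: L=hotel=BASE, R=echo -> take RIGHT -> echo
i=5: L=delta R=delta -> agree -> delta
i=6: L=echo R=echo -> agree -> echo
Conflict count: 1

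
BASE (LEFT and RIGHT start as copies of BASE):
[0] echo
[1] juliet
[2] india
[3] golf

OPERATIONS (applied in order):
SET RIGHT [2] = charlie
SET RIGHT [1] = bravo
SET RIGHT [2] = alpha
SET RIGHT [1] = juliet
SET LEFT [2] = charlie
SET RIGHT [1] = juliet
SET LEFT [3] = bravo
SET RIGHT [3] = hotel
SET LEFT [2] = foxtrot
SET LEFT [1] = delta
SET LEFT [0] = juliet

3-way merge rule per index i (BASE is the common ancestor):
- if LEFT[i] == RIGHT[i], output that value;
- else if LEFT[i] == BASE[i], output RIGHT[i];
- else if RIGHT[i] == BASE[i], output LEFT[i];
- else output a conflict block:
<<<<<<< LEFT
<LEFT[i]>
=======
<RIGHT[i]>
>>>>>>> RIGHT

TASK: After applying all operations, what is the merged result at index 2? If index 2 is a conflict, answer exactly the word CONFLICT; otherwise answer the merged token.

Answer: CONFLICT

Derivation:
Final LEFT:  [juliet, delta, foxtrot, bravo]
Final RIGHT: [echo, juliet, alpha, hotel]
i=0: L=juliet, R=echo=BASE -> take LEFT -> juliet
i=1: L=delta, R=juliet=BASE -> take LEFT -> delta
i=2: BASE=india L=foxtrot R=alpha all differ -> CONFLICT
i=3: BASE=golf L=bravo R=hotel all differ -> CONFLICT
Index 2 -> CONFLICT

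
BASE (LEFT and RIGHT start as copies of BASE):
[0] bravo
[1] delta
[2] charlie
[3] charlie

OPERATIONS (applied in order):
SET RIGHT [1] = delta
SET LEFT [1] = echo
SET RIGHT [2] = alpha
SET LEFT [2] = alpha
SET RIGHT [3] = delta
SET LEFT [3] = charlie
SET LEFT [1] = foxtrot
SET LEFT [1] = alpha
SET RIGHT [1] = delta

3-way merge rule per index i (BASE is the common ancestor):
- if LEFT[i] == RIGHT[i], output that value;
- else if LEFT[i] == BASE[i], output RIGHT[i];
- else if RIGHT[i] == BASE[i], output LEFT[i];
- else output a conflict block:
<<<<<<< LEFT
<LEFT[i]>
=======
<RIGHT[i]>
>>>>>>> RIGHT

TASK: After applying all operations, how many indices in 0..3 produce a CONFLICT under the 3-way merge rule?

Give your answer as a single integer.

Answer: 0

Derivation:
Final LEFT:  [bravo, alpha, alpha, charlie]
Final RIGHT: [bravo, delta, alpha, delta]
i=0: L=bravo R=bravo -> agree -> bravo
i=1: L=alpha, R=delta=BASE -> take LEFT -> alpha
i=2: L=alpha R=alpha -> agree -> alpha
i=3: L=charlie=BASE, R=delta -> take RIGHT -> delta
Conflict count: 0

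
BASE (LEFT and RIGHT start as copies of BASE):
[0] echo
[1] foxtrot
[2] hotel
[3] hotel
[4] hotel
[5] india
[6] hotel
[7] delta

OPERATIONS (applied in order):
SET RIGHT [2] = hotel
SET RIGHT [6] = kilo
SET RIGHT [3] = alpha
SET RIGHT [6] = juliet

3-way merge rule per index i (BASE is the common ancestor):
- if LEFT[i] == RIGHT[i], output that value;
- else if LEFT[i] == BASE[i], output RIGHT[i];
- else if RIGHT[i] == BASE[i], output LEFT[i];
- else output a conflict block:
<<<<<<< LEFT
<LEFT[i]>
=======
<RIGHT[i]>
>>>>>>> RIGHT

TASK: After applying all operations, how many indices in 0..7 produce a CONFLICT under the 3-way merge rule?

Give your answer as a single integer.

Answer: 0

Derivation:
Final LEFT:  [echo, foxtrot, hotel, hotel, hotel, india, hotel, delta]
Final RIGHT: [echo, foxtrot, hotel, alpha, hotel, india, juliet, delta]
i=0: L=echo R=echo -> agree -> echo
i=1: L=foxtrot R=foxtrot -> agree -> foxtrot
i=2: L=hotel R=hotel -> agree -> hotel
i=3: L=hotel=BASE, R=alpha -> take RIGHT -> alpha
i=4: L=hotel R=hotel -> agree -> hotel
i=5: L=india R=india -> agree -> india
i=6: L=hotel=BASE, R=juliet -> take RIGHT -> juliet
i=7: L=delta R=delta -> agree -> delta
Conflict count: 0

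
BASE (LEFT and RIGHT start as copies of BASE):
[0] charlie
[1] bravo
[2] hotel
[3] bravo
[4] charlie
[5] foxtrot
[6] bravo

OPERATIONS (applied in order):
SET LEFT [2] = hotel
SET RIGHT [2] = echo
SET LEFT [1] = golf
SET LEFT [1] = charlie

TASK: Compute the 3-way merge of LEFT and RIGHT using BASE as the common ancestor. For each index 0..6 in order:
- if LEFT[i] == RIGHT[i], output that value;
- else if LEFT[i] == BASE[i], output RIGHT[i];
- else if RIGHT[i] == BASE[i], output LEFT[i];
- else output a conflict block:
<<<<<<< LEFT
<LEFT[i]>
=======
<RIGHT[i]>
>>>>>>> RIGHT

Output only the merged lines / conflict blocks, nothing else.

Final LEFT:  [charlie, charlie, hotel, bravo, charlie, foxtrot, bravo]
Final RIGHT: [charlie, bravo, echo, bravo, charlie, foxtrot, bravo]
i=0: L=charlie R=charlie -> agree -> charlie
i=1: L=charlie, R=bravo=BASE -> take LEFT -> charlie
i=2: L=hotel=BASE, R=echo -> take RIGHT -> echo
i=3: L=bravo R=bravo -> agree -> bravo
i=4: L=charlie R=charlie -> agree -> charlie
i=5: L=foxtrot R=foxtrot -> agree -> foxtrot
i=6: L=bravo R=bravo -> agree -> bravo

Answer: charlie
charlie
echo
bravo
charlie
foxtrot
bravo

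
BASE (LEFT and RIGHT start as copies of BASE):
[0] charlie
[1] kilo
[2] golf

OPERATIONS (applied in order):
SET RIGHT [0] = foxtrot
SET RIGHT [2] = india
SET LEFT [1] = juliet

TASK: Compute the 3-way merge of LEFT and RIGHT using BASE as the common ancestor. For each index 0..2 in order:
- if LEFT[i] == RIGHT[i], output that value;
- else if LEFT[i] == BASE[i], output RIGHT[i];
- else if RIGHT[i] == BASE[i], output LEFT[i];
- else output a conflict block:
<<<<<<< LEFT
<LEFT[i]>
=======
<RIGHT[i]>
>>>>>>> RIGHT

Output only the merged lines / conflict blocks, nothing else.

Answer: foxtrot
juliet
india

Derivation:
Final LEFT:  [charlie, juliet, golf]
Final RIGHT: [foxtrot, kilo, india]
i=0: L=charlie=BASE, R=foxtrot -> take RIGHT -> foxtrot
i=1: L=juliet, R=kilo=BASE -> take LEFT -> juliet
i=2: L=golf=BASE, R=india -> take RIGHT -> india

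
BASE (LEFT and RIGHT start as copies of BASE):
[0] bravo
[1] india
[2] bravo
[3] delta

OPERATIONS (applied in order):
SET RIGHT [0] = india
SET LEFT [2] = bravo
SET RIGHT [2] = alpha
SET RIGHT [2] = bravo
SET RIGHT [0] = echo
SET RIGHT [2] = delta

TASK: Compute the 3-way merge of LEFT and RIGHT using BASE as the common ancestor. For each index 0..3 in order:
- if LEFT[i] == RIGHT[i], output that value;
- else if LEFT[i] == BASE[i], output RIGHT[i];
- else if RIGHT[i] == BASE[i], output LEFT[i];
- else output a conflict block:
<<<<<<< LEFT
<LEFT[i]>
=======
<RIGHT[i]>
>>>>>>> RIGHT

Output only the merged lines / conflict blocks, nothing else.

Answer: echo
india
delta
delta

Derivation:
Final LEFT:  [bravo, india, bravo, delta]
Final RIGHT: [echo, india, delta, delta]
i=0: L=bravo=BASE, R=echo -> take RIGHT -> echo
i=1: L=india R=india -> agree -> india
i=2: L=bravo=BASE, R=delta -> take RIGHT -> delta
i=3: L=delta R=delta -> agree -> delta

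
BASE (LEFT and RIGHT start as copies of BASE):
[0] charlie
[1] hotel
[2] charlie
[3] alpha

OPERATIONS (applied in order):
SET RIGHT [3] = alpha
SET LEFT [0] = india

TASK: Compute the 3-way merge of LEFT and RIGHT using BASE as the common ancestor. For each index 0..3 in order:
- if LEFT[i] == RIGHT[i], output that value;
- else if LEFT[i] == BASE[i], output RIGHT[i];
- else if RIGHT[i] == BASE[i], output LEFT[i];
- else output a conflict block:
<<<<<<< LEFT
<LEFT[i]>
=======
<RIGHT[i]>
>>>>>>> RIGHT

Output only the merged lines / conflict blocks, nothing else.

Final LEFT:  [india, hotel, charlie, alpha]
Final RIGHT: [charlie, hotel, charlie, alpha]
i=0: L=india, R=charlie=BASE -> take LEFT -> india
i=1: L=hotel R=hotel -> agree -> hotel
i=2: L=charlie R=charlie -> agree -> charlie
i=3: L=alpha R=alpha -> agree -> alpha

Answer: india
hotel
charlie
alpha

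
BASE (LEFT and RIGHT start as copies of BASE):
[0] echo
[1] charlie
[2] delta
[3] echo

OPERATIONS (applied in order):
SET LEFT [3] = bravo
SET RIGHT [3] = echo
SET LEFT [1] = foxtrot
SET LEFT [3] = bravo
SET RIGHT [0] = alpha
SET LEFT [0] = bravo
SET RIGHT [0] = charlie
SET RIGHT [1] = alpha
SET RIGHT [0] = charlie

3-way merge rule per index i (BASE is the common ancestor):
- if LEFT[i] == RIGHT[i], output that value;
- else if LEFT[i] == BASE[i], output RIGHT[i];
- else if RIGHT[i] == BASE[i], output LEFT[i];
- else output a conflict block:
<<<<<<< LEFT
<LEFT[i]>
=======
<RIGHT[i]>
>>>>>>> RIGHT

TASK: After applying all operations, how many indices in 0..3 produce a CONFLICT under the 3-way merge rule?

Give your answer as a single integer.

Final LEFT:  [bravo, foxtrot, delta, bravo]
Final RIGHT: [charlie, alpha, delta, echo]
i=0: BASE=echo L=bravo R=charlie all differ -> CONFLICT
i=1: BASE=charlie L=foxtrot R=alpha all differ -> CONFLICT
i=2: L=delta R=delta -> agree -> delta
i=3: L=bravo, R=echo=BASE -> take LEFT -> bravo
Conflict count: 2

Answer: 2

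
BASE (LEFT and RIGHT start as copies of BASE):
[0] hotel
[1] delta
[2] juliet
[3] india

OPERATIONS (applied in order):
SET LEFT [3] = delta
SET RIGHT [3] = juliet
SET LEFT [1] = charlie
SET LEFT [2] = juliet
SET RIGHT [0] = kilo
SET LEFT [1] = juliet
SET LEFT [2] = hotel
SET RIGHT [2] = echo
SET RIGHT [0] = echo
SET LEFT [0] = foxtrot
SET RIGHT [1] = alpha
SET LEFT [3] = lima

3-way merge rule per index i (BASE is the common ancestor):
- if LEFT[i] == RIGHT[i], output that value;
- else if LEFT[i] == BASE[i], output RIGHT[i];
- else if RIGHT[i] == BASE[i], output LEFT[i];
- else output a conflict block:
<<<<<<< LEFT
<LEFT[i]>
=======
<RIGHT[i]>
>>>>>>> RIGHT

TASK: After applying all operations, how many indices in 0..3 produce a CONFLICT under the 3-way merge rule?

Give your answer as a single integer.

Final LEFT:  [foxtrot, juliet, hotel, lima]
Final RIGHT: [echo, alpha, echo, juliet]
i=0: BASE=hotel L=foxtrot R=echo all differ -> CONFLICT
i=1: BASE=delta L=juliet R=alpha all differ -> CONFLICT
i=2: BASE=juliet L=hotel R=echo all differ -> CONFLICT
i=3: BASE=india L=lima R=juliet all differ -> CONFLICT
Conflict count: 4

Answer: 4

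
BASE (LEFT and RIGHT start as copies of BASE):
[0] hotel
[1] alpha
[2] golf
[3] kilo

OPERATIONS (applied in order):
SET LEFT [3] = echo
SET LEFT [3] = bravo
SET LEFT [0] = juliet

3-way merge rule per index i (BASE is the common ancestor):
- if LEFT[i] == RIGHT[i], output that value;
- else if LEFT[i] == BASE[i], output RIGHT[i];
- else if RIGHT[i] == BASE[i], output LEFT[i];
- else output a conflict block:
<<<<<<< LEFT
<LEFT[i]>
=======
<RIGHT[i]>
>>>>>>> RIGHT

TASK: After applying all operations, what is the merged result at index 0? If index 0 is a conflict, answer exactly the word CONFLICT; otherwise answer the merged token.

Final LEFT:  [juliet, alpha, golf, bravo]
Final RIGHT: [hotel, alpha, golf, kilo]
i=0: L=juliet, R=hotel=BASE -> take LEFT -> juliet
i=1: L=alpha R=alpha -> agree -> alpha
i=2: L=golf R=golf -> agree -> golf
i=3: L=bravo, R=kilo=BASE -> take LEFT -> bravo
Index 0 -> juliet

Answer: juliet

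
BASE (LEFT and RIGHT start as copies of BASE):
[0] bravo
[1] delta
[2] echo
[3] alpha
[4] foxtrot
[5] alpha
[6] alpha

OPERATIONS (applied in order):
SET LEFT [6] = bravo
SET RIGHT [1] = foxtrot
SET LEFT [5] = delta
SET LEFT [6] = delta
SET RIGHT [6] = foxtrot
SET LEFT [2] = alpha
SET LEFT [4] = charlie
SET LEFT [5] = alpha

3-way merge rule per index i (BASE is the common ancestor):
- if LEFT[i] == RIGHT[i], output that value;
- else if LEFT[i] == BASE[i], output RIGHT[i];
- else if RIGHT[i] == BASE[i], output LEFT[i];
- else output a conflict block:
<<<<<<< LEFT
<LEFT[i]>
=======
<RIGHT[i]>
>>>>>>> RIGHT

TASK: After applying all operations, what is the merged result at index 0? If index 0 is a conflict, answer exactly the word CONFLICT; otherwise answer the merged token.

Answer: bravo

Derivation:
Final LEFT:  [bravo, delta, alpha, alpha, charlie, alpha, delta]
Final RIGHT: [bravo, foxtrot, echo, alpha, foxtrot, alpha, foxtrot]
i=0: L=bravo R=bravo -> agree -> bravo
i=1: L=delta=BASE, R=foxtrot -> take RIGHT -> foxtrot
i=2: L=alpha, R=echo=BASE -> take LEFT -> alpha
i=3: L=alpha R=alpha -> agree -> alpha
i=4: L=charlie, R=foxtrot=BASE -> take LEFT -> charlie
i=5: L=alpha R=alpha -> agree -> alpha
i=6: BASE=alpha L=delta R=foxtrot all differ -> CONFLICT
Index 0 -> bravo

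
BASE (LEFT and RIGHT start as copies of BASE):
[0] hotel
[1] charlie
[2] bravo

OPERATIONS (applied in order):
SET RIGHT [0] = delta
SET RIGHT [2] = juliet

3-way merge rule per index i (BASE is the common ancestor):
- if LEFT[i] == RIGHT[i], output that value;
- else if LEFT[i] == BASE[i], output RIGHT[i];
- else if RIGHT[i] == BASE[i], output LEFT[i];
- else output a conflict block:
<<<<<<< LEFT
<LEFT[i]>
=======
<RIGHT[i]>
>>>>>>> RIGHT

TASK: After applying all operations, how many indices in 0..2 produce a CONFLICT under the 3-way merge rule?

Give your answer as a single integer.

Answer: 0

Derivation:
Final LEFT:  [hotel, charlie, bravo]
Final RIGHT: [delta, charlie, juliet]
i=0: L=hotel=BASE, R=delta -> take RIGHT -> delta
i=1: L=charlie R=charlie -> agree -> charlie
i=2: L=bravo=BASE, R=juliet -> take RIGHT -> juliet
Conflict count: 0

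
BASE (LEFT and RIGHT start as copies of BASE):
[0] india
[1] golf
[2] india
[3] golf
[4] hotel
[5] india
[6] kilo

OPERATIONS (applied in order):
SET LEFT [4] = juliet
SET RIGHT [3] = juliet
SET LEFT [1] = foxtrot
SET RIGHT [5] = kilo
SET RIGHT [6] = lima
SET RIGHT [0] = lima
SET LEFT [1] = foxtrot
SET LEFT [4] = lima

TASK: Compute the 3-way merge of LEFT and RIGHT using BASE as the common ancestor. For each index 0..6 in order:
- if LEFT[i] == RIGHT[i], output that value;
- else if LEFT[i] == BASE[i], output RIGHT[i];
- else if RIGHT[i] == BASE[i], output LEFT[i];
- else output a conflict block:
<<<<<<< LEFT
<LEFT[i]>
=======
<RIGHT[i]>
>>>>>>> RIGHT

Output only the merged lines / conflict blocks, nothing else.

Answer: lima
foxtrot
india
juliet
lima
kilo
lima

Derivation:
Final LEFT:  [india, foxtrot, india, golf, lima, india, kilo]
Final RIGHT: [lima, golf, india, juliet, hotel, kilo, lima]
i=0: L=india=BASE, R=lima -> take RIGHT -> lima
i=1: L=foxtrot, R=golf=BASE -> take LEFT -> foxtrot
i=2: L=india R=india -> agree -> india
i=3: L=golf=BASE, R=juliet -> take RIGHT -> juliet
i=4: L=lima, R=hotel=BASE -> take LEFT -> lima
i=5: L=india=BASE, R=kilo -> take RIGHT -> kilo
i=6: L=kilo=BASE, R=lima -> take RIGHT -> lima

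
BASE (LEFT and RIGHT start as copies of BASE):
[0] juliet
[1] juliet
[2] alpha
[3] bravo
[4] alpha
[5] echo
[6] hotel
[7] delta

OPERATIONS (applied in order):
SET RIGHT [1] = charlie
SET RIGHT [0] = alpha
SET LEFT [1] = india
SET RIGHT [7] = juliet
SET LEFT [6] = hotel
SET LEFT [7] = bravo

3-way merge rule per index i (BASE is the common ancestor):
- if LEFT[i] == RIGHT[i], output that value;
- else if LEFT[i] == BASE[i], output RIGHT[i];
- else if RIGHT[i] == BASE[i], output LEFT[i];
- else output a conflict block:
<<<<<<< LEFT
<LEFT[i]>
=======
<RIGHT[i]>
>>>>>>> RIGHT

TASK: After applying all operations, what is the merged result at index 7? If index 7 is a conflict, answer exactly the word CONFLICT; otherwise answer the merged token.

Final LEFT:  [juliet, india, alpha, bravo, alpha, echo, hotel, bravo]
Final RIGHT: [alpha, charlie, alpha, bravo, alpha, echo, hotel, juliet]
i=0: L=juliet=BASE, R=alpha -> take RIGHT -> alpha
i=1: BASE=juliet L=india R=charlie all differ -> CONFLICT
i=2: L=alpha R=alpha -> agree -> alpha
i=3: L=bravo R=bravo -> agree -> bravo
i=4: L=alpha R=alpha -> agree -> alpha
i=5: L=echo R=echo -> agree -> echo
i=6: L=hotel R=hotel -> agree -> hotel
i=7: BASE=delta L=bravo R=juliet all differ -> CONFLICT
Index 7 -> CONFLICT

Answer: CONFLICT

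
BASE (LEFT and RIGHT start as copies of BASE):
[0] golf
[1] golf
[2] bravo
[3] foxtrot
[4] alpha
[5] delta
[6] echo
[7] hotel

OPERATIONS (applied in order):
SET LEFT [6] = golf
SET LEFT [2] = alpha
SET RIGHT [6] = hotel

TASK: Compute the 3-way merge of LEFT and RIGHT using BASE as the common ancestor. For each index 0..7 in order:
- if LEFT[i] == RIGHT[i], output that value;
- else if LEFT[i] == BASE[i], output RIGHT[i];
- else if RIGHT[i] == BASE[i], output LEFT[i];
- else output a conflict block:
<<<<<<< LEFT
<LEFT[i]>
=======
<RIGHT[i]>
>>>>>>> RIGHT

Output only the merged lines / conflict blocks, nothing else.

Final LEFT:  [golf, golf, alpha, foxtrot, alpha, delta, golf, hotel]
Final RIGHT: [golf, golf, bravo, foxtrot, alpha, delta, hotel, hotel]
i=0: L=golf R=golf -> agree -> golf
i=1: L=golf R=golf -> agree -> golf
i=2: L=alpha, R=bravo=BASE -> take LEFT -> alpha
i=3: L=foxtrot R=foxtrot -> agree -> foxtrot
i=4: L=alpha R=alpha -> agree -> alpha
i=5: L=delta R=delta -> agree -> delta
i=6: BASE=echo L=golf R=hotel all differ -> CONFLICT
i=7: L=hotel R=hotel -> agree -> hotel

Answer: golf
golf
alpha
foxtrot
alpha
delta
<<<<<<< LEFT
golf
=======
hotel
>>>>>>> RIGHT
hotel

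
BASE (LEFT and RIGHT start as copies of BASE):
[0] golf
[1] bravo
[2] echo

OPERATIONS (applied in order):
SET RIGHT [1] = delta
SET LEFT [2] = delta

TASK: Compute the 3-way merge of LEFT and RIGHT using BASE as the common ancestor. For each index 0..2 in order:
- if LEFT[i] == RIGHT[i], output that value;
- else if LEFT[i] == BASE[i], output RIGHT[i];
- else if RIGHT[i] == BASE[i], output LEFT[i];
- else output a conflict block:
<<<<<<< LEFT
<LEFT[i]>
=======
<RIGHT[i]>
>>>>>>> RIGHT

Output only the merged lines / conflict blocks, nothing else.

Answer: golf
delta
delta

Derivation:
Final LEFT:  [golf, bravo, delta]
Final RIGHT: [golf, delta, echo]
i=0: L=golf R=golf -> agree -> golf
i=1: L=bravo=BASE, R=delta -> take RIGHT -> delta
i=2: L=delta, R=echo=BASE -> take LEFT -> delta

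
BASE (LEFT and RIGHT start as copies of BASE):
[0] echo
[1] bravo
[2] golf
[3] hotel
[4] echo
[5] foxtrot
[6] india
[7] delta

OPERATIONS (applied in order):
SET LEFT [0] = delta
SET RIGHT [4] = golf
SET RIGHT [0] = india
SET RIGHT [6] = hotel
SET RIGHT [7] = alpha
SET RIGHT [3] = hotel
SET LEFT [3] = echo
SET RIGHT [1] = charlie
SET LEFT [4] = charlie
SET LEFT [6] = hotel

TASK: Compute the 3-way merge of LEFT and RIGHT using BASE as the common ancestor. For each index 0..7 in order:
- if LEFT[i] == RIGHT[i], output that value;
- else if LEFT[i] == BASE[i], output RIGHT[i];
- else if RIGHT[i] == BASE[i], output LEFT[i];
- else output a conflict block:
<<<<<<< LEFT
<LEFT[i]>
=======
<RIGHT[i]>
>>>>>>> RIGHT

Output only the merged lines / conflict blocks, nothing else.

Final LEFT:  [delta, bravo, golf, echo, charlie, foxtrot, hotel, delta]
Final RIGHT: [india, charlie, golf, hotel, golf, foxtrot, hotel, alpha]
i=0: BASE=echo L=delta R=india all differ -> CONFLICT
i=1: L=bravo=BASE, R=charlie -> take RIGHT -> charlie
i=2: L=golf R=golf -> agree -> golf
i=3: L=echo, R=hotel=BASE -> take LEFT -> echo
i=4: BASE=echo L=charlie R=golf all differ -> CONFLICT
i=5: L=foxtrot R=foxtrot -> agree -> foxtrot
i=6: L=hotel R=hotel -> agree -> hotel
i=7: L=delta=BASE, R=alpha -> take RIGHT -> alpha

Answer: <<<<<<< LEFT
delta
=======
india
>>>>>>> RIGHT
charlie
golf
echo
<<<<<<< LEFT
charlie
=======
golf
>>>>>>> RIGHT
foxtrot
hotel
alpha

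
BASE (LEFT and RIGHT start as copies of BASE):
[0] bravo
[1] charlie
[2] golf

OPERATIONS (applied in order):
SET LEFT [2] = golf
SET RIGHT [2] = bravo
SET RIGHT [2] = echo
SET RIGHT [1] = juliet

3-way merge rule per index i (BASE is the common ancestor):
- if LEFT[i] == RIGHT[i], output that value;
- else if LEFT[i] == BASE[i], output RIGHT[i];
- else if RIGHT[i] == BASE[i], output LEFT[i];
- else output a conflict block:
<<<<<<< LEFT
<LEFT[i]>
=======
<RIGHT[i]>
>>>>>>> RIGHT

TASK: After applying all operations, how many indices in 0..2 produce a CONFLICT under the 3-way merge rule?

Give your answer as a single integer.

Answer: 0

Derivation:
Final LEFT:  [bravo, charlie, golf]
Final RIGHT: [bravo, juliet, echo]
i=0: L=bravo R=bravo -> agree -> bravo
i=1: L=charlie=BASE, R=juliet -> take RIGHT -> juliet
i=2: L=golf=BASE, R=echo -> take RIGHT -> echo
Conflict count: 0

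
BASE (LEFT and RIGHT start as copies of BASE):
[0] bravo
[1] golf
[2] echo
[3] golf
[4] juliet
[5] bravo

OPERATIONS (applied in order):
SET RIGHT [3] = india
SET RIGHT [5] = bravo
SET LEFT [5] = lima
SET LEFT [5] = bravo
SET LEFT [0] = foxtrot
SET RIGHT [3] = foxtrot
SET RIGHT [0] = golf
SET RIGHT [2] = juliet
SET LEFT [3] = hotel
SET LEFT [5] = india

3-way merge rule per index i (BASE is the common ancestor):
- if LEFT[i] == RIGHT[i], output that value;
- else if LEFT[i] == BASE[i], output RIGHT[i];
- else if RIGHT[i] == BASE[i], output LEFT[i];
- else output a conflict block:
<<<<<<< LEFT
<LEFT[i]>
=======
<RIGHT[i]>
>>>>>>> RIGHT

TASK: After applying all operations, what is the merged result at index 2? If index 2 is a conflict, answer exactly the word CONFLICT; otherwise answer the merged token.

Answer: juliet

Derivation:
Final LEFT:  [foxtrot, golf, echo, hotel, juliet, india]
Final RIGHT: [golf, golf, juliet, foxtrot, juliet, bravo]
i=0: BASE=bravo L=foxtrot R=golf all differ -> CONFLICT
i=1: L=golf R=golf -> agree -> golf
i=2: L=echo=BASE, R=juliet -> take RIGHT -> juliet
i=3: BASE=golf L=hotel R=foxtrot all differ -> CONFLICT
i=4: L=juliet R=juliet -> agree -> juliet
i=5: L=india, R=bravo=BASE -> take LEFT -> india
Index 2 -> juliet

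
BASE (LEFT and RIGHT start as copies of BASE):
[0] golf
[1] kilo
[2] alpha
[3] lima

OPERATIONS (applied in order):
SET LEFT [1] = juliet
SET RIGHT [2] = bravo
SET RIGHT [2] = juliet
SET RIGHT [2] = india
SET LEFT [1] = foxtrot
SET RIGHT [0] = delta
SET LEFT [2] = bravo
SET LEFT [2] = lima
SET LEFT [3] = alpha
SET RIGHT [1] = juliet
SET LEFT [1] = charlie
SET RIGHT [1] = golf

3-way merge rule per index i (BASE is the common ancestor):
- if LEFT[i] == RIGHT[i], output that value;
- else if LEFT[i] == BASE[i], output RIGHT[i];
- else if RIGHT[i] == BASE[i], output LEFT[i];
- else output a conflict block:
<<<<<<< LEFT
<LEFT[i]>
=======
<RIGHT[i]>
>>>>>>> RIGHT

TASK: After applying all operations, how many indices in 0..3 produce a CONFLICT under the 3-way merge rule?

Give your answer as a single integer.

Final LEFT:  [golf, charlie, lima, alpha]
Final RIGHT: [delta, golf, india, lima]
i=0: L=golf=BASE, R=delta -> take RIGHT -> delta
i=1: BASE=kilo L=charlie R=golf all differ -> CONFLICT
i=2: BASE=alpha L=lima R=india all differ -> CONFLICT
i=3: L=alpha, R=lima=BASE -> take LEFT -> alpha
Conflict count: 2

Answer: 2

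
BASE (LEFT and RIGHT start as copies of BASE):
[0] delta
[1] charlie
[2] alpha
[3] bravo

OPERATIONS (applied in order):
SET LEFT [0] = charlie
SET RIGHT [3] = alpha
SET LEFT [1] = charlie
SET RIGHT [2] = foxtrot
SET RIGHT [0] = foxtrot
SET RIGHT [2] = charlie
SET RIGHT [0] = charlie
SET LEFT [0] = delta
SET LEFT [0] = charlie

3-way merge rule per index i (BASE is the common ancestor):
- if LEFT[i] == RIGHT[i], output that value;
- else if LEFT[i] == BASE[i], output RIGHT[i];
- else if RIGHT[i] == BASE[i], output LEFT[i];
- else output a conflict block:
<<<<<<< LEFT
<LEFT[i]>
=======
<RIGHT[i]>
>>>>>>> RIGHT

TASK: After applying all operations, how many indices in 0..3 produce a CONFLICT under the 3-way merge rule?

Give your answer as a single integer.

Answer: 0

Derivation:
Final LEFT:  [charlie, charlie, alpha, bravo]
Final RIGHT: [charlie, charlie, charlie, alpha]
i=0: L=charlie R=charlie -> agree -> charlie
i=1: L=charlie R=charlie -> agree -> charlie
i=2: L=alpha=BASE, R=charlie -> take RIGHT -> charlie
i=3: L=bravo=BASE, R=alpha -> take RIGHT -> alpha
Conflict count: 0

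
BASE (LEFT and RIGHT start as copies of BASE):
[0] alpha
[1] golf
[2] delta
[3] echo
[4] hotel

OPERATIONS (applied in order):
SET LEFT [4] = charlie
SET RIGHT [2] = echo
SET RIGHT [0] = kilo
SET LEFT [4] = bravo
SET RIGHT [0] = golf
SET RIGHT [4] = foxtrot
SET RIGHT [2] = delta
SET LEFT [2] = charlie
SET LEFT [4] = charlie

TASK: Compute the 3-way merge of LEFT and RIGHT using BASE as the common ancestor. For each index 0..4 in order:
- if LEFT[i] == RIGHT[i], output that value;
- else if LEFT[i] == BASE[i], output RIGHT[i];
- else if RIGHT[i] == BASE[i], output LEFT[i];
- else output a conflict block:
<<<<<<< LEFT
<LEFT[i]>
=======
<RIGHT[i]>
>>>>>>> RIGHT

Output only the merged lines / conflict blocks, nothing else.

Answer: golf
golf
charlie
echo
<<<<<<< LEFT
charlie
=======
foxtrot
>>>>>>> RIGHT

Derivation:
Final LEFT:  [alpha, golf, charlie, echo, charlie]
Final RIGHT: [golf, golf, delta, echo, foxtrot]
i=0: L=alpha=BASE, R=golf -> take RIGHT -> golf
i=1: L=golf R=golf -> agree -> golf
i=2: L=charlie, R=delta=BASE -> take LEFT -> charlie
i=3: L=echo R=echo -> agree -> echo
i=4: BASE=hotel L=charlie R=foxtrot all differ -> CONFLICT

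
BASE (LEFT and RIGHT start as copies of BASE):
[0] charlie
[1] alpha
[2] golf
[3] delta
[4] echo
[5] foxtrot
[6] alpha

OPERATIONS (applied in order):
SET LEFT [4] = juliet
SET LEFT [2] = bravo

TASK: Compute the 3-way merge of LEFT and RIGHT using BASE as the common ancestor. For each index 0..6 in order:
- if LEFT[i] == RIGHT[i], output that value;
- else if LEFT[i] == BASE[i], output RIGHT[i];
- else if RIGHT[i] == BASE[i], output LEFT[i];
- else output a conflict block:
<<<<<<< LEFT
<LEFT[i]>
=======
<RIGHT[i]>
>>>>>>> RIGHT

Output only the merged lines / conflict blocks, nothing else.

Answer: charlie
alpha
bravo
delta
juliet
foxtrot
alpha

Derivation:
Final LEFT:  [charlie, alpha, bravo, delta, juliet, foxtrot, alpha]
Final RIGHT: [charlie, alpha, golf, delta, echo, foxtrot, alpha]
i=0: L=charlie R=charlie -> agree -> charlie
i=1: L=alpha R=alpha -> agree -> alpha
i=2: L=bravo, R=golf=BASE -> take LEFT -> bravo
i=3: L=delta R=delta -> agree -> delta
i=4: L=juliet, R=echo=BASE -> take LEFT -> juliet
i=5: L=foxtrot R=foxtrot -> agree -> foxtrot
i=6: L=alpha R=alpha -> agree -> alpha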